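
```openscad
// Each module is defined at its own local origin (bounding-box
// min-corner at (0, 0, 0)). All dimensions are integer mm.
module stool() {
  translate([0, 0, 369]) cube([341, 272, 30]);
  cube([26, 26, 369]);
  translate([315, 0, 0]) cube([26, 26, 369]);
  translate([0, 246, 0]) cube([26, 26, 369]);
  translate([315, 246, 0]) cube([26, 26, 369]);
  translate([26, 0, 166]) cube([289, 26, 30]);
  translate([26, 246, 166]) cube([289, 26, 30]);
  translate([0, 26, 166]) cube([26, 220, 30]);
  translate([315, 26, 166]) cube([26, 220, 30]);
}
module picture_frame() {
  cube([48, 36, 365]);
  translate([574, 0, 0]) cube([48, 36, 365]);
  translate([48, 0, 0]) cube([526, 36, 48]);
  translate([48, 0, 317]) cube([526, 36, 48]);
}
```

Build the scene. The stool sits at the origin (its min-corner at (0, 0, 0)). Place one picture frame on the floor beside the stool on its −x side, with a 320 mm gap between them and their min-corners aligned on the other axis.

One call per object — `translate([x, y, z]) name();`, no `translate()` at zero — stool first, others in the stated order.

stool();
translate([-942, 0, 0]) picture_frame();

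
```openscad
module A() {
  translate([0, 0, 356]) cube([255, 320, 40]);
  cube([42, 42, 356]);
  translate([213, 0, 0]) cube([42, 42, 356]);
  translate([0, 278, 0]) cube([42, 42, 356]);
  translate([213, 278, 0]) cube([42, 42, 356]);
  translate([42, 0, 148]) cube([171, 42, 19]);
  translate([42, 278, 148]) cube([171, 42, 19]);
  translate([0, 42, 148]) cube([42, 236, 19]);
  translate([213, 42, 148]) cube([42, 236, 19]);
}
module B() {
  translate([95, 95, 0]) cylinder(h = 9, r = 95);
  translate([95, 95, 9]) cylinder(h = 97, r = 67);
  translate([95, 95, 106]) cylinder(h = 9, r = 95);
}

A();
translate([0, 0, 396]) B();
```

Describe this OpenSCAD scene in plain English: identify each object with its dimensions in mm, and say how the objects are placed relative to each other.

A is a four-legged stool. The seat is a 255×320×40 mm slab whose top surface is at z = 396 mm; four square legs, each 42×42 mm in cross-section, run from the floor (z = 0) to the underside of the seat, each flush with a corner of the seat. Four stretchers, 42 mm wide and 19 mm tall, connect adjacent legs with their undersides at z = 148 mm, each running between the inner faces of the legs it joins and aligned with the legs' outer faces on the other axis.

B is a spool: two coaxial disc flanges of radius 95 mm and thickness 9 mm, joined by a core cylinder of radius 67 mm and height 97 mm. The lower flange rests on z = 0 and the three cylinders share a vertical axis.

The spool is on top of the stool.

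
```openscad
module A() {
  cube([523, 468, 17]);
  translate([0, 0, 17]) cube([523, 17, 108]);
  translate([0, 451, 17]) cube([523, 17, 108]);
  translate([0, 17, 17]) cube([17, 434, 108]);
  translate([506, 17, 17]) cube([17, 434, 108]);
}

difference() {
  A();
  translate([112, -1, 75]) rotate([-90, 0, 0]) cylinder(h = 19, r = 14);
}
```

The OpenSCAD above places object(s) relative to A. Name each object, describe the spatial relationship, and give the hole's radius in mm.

A is an open box. The open box has a circular hole through its front wall. The hole's radius is 14 mm.

The subtracted cylinder has r = 14 mm.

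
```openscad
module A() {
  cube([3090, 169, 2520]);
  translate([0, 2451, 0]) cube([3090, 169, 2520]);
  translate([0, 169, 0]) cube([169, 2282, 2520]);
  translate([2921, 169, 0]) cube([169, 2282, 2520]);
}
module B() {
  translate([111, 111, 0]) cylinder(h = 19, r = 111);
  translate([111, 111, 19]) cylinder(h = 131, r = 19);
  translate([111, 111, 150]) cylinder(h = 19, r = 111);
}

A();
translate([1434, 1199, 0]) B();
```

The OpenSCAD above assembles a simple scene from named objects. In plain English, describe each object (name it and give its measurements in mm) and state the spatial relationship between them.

A is a box-shaped house frame (walls only): outside footprint 3090×2620 mm, wall height 2520 mm, wall thickness 169 mm. The two y-facing walls run the full x-width; the two x-facing walls fit between the inner faces of the y-facing walls.

B is a spool: two coaxial disc flanges of radius 111 mm and thickness 19 mm, joined by a core cylinder of radius 19 mm and height 131 mm. The lower flange rests on z = 0 and the three cylinders share a vertical axis.

The spool sits inside the house frame, centred.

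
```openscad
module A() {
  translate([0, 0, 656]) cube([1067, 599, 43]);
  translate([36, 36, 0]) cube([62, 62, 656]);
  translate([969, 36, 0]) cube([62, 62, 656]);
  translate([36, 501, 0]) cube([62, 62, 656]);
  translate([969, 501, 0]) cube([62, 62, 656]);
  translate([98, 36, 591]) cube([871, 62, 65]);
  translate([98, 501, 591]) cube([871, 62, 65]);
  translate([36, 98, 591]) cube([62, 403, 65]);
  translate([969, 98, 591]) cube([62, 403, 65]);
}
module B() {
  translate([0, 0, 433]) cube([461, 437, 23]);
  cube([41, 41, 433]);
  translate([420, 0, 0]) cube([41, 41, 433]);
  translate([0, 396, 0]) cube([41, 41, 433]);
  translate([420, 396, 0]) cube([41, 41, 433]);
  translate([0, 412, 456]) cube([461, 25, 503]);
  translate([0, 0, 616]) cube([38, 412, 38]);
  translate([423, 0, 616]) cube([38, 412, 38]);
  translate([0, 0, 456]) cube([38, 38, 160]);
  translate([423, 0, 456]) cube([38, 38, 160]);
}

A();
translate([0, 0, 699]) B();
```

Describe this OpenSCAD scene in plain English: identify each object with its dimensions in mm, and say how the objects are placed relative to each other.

A is a table with a 1067×599 mm rectangular top, 43 mm thick, top surface at z = 699 mm, supported by four 62×62 mm square legs, each inset 36 mm from the nearest pair of top edges, running from the floor. Four apron rails, 62 mm thick and 65 mm tall, run between adjacent legs with their top edges flush with the underside of the top and their outer faces flush with the legs' outer faces.

B is a chair: 461×437 mm seat, 23 mm thick, top at z = 456 mm, on four 41 mm square corner legs flush with the seat edges. A 25 mm thick backrest slab spans the full seat width, extending 503 mm above the seat top, its back face flush with the seat's +y edge. Two armrests of 38×38 mm section run along each side from the seat's front edge to the front of the backrest, top faces 198 mm above the seat top and outer faces flush with the seat's x-edges; a 38×38 mm post under the front of each armrest stands on the seat at the front corner.

The chair is on top of the table.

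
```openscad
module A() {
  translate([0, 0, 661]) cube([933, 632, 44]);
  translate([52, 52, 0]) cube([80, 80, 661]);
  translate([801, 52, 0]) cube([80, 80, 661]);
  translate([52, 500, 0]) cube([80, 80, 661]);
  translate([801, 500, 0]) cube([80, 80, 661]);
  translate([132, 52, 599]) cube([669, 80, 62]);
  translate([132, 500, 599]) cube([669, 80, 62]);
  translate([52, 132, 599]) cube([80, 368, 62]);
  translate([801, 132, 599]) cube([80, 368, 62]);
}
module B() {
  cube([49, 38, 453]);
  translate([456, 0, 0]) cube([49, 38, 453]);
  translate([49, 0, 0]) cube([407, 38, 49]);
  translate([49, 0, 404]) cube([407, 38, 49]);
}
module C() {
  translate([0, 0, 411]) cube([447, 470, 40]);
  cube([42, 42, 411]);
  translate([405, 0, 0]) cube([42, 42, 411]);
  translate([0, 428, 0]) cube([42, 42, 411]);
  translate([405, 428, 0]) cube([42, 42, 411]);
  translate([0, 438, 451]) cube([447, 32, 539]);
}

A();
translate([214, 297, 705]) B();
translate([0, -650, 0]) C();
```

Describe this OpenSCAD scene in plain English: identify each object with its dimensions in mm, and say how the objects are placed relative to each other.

A is a table with a 933×632 mm rectangular top, 44 mm thick, top surface at z = 705 mm, supported by four 80×80 mm square legs, each inset 52 mm from the nearest pair of top edges, running from the floor. Four apron rails, 80 mm thick and 62 mm tall, run between adjacent legs with their top edges flush with the underside of the top and their outer faces flush with the legs' outer faces.

B is a picture frame with a 407×355 mm rectangular opening (x by z) and a uniform 49 mm border on every side. Frame depth is 38 mm along y. It is built from two vertical stiles running the full outside height and two horizontal rails spanning the gap between the stiles.

C is a chair. The seat is a 447×470×40 mm slab with its top at z = 451 mm, on four 42×42 mm corner legs (flush with the seat edges, standing on z = 0). A flat backrest 32 mm thick, 539 mm tall, spans the full seat width and rises from the seat top along its +y edge, rear face flush with the rear of the seat.

The picture frame is on top of the table, centred. The chair is on the floor beside the table on its −y side.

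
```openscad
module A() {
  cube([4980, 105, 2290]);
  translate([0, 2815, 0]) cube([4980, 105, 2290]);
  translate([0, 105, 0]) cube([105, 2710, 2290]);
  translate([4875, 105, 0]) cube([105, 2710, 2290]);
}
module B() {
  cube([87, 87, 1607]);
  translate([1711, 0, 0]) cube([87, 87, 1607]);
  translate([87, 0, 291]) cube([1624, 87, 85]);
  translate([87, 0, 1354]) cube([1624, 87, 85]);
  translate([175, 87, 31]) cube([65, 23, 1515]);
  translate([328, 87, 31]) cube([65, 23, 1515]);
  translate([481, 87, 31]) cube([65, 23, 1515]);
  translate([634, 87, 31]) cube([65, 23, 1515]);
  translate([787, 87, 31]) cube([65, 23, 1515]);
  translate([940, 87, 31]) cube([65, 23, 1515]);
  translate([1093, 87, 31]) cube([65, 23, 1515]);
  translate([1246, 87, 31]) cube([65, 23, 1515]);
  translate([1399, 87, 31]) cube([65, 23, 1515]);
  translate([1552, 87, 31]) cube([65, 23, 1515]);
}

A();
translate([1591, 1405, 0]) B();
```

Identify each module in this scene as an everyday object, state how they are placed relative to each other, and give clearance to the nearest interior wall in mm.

Clearances: x = 1486, y = 1300; minimum 1300 mm.

A is a house frame. B is a fence section. The fence section sits inside the house frame, centred. The clearance to the nearest interior wall is 1300 mm.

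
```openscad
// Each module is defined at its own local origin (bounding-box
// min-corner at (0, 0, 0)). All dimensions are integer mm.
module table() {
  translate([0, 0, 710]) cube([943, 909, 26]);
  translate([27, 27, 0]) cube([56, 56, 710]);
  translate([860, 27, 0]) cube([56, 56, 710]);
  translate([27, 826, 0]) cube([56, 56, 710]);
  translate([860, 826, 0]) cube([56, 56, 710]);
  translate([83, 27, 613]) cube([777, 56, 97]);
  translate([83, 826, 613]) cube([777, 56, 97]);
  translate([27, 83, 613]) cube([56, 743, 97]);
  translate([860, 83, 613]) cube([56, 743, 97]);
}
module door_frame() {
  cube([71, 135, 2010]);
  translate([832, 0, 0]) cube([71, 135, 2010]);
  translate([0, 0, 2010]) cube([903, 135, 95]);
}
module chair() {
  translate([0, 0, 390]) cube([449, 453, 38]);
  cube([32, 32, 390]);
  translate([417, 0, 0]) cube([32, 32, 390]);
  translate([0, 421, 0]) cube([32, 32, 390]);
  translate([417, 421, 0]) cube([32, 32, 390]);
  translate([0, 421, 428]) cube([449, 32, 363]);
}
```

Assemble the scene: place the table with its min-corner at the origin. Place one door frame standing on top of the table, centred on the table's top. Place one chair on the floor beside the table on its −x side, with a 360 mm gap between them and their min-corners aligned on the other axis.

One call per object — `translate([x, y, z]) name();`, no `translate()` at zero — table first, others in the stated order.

table();
translate([20, 387, 736]) door_frame();
translate([-809, 0, 0]) chair();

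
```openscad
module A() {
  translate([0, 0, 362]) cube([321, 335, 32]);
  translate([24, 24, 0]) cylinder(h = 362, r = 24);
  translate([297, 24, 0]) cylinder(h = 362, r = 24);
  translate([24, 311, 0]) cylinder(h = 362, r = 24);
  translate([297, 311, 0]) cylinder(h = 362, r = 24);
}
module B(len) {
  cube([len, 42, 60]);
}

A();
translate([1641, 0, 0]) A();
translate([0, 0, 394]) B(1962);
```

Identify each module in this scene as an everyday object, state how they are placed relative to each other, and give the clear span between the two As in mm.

A is a stool. B is a beam. A beam spans the tops of two stools. The clear span between the two stools is 1320 mm.

Second stool starts at x = 1641; first ends at x = 321; clear span = 1641 − 321 = 1320 mm.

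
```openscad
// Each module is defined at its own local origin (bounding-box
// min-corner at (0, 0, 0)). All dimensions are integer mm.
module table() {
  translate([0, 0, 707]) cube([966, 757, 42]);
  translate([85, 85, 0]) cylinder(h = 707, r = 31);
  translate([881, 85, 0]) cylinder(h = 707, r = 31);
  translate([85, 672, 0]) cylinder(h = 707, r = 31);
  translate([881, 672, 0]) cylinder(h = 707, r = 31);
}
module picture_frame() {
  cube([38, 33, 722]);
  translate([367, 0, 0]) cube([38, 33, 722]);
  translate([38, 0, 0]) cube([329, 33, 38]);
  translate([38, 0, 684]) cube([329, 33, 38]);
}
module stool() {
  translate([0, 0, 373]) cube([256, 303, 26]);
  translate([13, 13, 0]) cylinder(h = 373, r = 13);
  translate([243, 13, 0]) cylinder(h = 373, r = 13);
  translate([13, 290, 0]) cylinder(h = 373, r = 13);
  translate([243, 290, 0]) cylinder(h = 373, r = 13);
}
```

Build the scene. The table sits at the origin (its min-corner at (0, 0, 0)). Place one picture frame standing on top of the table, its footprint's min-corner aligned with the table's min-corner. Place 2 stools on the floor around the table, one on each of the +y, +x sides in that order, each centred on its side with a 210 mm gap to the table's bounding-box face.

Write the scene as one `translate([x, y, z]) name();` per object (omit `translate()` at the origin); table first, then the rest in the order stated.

table();
translate([0, 0, 749]) picture_frame();
translate([355, 967, 0]) stool();
translate([1176, 227, 0]) stool();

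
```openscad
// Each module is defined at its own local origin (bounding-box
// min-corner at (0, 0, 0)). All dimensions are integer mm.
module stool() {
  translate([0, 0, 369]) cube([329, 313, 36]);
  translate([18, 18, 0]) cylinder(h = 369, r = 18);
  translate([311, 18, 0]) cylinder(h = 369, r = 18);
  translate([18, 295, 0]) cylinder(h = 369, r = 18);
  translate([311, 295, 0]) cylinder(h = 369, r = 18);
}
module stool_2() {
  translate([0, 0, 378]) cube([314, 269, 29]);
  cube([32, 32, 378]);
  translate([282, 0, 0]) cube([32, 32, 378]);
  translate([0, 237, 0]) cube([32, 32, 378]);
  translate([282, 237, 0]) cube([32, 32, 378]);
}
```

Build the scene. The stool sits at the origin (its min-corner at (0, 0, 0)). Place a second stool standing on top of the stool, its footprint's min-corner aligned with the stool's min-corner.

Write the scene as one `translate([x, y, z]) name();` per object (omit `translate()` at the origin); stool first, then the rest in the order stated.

stool();
translate([0, 0, 405]) stool_2();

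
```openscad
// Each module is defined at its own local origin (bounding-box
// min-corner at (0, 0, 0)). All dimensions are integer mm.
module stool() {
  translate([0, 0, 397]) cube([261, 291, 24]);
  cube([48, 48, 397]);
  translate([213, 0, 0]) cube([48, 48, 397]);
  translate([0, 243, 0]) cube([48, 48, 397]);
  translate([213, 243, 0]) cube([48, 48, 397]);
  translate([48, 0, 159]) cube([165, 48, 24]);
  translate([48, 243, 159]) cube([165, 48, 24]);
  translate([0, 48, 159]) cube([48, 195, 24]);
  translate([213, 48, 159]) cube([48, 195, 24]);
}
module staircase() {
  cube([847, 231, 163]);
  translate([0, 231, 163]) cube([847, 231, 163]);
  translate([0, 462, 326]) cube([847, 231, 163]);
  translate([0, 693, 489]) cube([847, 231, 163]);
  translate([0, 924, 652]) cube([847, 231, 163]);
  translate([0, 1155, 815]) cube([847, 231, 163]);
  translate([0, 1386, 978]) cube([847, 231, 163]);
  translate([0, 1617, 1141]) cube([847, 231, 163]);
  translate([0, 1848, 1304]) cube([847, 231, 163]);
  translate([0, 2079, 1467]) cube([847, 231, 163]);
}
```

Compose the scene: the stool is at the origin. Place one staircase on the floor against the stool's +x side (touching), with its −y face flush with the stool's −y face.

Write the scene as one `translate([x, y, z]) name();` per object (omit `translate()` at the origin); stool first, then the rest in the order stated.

stool();
translate([261, 0, 0]) staircase();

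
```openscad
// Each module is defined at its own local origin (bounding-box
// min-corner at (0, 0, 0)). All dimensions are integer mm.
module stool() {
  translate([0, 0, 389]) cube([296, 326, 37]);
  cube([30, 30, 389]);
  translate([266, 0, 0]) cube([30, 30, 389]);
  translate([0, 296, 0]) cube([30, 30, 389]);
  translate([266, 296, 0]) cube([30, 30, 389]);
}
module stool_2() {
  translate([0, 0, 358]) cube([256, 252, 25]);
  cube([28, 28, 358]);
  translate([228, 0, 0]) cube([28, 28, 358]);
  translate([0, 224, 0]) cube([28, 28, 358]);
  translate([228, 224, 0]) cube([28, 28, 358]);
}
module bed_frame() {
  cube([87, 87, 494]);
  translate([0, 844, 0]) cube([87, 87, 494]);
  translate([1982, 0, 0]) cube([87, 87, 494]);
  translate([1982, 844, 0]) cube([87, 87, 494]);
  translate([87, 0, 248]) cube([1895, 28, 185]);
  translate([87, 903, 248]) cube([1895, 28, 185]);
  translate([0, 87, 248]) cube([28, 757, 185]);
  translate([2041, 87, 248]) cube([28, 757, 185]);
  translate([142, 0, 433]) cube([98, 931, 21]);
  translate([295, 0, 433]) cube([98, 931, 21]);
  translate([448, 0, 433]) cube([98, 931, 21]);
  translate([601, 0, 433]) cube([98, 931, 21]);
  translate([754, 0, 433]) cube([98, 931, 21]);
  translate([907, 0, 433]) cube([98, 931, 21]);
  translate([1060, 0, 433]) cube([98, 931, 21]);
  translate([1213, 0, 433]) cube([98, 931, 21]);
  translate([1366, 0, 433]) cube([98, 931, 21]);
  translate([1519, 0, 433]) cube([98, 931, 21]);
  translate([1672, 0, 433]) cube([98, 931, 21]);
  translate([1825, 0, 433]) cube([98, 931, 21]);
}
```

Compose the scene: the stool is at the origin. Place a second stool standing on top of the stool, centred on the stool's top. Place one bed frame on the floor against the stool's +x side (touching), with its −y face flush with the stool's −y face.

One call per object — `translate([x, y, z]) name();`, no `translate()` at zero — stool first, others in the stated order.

stool();
translate([20, 37, 426]) stool_2();
translate([296, 0, 0]) bed_frame();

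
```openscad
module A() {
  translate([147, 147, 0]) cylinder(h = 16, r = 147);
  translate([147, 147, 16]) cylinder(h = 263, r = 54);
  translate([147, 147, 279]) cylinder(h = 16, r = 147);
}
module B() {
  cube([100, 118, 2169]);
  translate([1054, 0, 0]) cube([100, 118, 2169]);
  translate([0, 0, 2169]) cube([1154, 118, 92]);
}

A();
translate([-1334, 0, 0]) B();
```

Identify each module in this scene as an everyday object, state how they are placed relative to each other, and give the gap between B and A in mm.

A is a spool. B is a door frame. The door frame is on the floor beside the spool on its −x side. The gap between the door frame and the spool is 180 mm.

The door frame's nearest face is 180 mm from the spool's −x face.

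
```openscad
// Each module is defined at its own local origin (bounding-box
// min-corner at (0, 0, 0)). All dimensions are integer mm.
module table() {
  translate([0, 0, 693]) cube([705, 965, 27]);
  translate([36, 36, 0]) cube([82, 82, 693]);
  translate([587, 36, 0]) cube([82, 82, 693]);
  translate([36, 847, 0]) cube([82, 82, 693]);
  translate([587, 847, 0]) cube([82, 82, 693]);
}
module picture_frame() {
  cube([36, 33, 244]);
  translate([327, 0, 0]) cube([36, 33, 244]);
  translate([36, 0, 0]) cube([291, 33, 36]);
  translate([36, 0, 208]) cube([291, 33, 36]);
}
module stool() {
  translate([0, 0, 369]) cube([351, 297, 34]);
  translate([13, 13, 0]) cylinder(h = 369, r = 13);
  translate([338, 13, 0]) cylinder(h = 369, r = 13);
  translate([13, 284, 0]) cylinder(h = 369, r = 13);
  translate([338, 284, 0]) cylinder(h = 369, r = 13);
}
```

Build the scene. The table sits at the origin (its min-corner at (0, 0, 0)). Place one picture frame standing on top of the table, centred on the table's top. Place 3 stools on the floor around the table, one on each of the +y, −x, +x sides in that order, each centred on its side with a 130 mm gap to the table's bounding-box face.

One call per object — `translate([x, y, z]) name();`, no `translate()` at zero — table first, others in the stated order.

table();
translate([171, 466, 720]) picture_frame();
translate([177, 1095, 0]) stool();
translate([-481, 334, 0]) stool();
translate([835, 334, 0]) stool();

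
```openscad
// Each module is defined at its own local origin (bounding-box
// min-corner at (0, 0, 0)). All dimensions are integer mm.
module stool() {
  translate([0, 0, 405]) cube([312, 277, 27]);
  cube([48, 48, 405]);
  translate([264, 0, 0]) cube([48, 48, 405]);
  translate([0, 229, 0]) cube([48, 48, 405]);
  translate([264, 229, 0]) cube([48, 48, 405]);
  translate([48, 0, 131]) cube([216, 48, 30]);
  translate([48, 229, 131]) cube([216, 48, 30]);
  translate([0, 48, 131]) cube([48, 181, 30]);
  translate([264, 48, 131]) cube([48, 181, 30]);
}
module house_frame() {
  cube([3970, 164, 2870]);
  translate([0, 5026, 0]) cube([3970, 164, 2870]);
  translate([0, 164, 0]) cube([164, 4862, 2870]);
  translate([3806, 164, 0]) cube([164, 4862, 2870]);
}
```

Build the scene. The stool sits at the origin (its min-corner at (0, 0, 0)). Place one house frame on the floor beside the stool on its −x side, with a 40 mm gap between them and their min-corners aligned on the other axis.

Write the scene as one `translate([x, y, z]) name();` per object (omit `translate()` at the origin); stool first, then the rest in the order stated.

stool();
translate([-4010, 0, 0]) house_frame();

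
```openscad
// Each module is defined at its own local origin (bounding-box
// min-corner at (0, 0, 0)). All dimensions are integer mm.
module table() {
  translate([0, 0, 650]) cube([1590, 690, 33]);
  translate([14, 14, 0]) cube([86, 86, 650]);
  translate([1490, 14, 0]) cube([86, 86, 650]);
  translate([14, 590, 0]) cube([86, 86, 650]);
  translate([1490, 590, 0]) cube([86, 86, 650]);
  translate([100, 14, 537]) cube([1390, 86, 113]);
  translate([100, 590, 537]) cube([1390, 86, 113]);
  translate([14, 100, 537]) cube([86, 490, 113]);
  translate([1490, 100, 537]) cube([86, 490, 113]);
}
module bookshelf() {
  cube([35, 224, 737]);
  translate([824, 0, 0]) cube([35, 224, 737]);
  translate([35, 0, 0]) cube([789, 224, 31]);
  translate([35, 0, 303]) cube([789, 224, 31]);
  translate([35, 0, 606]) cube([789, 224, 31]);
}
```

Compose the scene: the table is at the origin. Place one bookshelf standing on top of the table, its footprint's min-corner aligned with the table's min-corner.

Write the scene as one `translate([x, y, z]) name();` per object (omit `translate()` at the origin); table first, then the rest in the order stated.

table();
translate([0, 0, 683]) bookshelf();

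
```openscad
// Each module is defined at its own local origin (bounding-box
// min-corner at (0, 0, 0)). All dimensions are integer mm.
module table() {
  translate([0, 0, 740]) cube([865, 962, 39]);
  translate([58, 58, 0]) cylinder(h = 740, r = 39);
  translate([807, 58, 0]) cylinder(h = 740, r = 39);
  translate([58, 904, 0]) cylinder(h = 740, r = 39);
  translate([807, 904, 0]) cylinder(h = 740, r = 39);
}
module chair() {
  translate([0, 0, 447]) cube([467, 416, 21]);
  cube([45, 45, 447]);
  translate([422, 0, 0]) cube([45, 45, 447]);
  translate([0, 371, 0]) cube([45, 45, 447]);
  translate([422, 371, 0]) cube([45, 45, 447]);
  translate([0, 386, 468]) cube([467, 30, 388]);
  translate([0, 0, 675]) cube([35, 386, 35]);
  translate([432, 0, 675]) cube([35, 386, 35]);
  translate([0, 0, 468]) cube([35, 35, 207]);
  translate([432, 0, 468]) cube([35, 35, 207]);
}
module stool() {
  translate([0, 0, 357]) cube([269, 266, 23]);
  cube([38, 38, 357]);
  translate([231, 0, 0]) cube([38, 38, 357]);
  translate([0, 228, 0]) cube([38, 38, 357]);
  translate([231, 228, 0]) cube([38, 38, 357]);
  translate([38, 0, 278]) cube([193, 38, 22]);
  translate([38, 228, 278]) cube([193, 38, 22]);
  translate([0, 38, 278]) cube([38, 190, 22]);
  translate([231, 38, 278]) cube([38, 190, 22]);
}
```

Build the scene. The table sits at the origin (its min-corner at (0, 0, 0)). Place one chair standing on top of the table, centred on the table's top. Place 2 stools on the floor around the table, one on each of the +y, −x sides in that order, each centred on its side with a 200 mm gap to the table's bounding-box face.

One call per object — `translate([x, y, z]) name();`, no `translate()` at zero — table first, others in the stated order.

table();
translate([199, 273, 779]) chair();
translate([298, 1162, 0]) stool();
translate([-469, 348, 0]) stool();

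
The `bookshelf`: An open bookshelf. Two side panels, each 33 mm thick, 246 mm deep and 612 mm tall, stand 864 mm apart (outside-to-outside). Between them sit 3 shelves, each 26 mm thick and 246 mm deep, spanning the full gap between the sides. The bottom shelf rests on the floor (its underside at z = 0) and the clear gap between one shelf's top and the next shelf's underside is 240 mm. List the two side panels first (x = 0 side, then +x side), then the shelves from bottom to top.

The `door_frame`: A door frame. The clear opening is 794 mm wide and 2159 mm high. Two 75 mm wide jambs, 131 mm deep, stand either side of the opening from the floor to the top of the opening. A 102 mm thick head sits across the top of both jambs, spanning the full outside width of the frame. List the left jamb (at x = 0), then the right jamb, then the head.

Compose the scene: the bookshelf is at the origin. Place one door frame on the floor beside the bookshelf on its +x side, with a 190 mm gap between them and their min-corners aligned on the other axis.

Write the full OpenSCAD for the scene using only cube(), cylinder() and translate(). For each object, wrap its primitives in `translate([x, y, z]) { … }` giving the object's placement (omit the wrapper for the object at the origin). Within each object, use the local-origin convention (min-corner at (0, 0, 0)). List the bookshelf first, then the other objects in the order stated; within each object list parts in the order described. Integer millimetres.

cube([33, 246, 612]);
translate([831, 0, 0]) cube([33, 246, 612]);
translate([33, 0, 0]) cube([798, 246, 26]);
translate([33, 0, 266]) cube([798, 246, 26]);
translate([33, 0, 532]) cube([798, 246, 26]);
translate([1054, 0, 0]) {
  cube([75, 131, 2159]);
  translate([869, 0, 0]) cube([75, 131, 2159]);
  translate([0, 0, 2159]) cube([944, 131, 102]);
}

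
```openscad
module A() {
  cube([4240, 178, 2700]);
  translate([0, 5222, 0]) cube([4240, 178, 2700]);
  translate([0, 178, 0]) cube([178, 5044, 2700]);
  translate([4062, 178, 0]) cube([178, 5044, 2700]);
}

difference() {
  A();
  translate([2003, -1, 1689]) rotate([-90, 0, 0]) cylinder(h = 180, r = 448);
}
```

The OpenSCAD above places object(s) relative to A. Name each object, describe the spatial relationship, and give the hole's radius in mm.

A is a house frame. The house frame has a circular hole through its front wall. The hole's radius is 448 mm.

The subtracted cylinder has r = 448 mm.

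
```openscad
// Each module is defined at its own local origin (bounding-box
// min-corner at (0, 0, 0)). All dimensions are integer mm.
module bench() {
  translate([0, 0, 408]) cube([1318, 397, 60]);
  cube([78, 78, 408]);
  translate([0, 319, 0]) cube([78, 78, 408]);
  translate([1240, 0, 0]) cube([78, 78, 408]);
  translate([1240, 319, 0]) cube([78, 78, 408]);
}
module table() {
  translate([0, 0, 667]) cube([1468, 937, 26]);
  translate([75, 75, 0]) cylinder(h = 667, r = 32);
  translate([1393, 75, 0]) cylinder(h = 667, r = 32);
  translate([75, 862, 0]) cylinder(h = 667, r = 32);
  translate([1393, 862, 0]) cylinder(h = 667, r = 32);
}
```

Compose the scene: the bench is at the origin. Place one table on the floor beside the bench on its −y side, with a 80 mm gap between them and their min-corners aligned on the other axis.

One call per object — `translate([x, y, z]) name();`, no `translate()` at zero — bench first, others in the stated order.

bench();
translate([0, -1017, 0]) table();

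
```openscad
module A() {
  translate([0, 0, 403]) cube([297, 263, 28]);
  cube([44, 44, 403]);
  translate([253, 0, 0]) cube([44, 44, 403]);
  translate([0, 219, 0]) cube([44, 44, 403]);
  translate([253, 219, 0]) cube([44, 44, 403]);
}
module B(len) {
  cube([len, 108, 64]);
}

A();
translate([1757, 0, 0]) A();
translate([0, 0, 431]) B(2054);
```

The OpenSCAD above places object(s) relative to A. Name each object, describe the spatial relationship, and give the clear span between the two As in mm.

A is a stool. B is a beam. A beam spans the tops of two stools. The clear span between the two stools is 1460 mm.

Second stool starts at x = 1757; first ends at x = 297; clear span = 1757 − 297 = 1460 mm.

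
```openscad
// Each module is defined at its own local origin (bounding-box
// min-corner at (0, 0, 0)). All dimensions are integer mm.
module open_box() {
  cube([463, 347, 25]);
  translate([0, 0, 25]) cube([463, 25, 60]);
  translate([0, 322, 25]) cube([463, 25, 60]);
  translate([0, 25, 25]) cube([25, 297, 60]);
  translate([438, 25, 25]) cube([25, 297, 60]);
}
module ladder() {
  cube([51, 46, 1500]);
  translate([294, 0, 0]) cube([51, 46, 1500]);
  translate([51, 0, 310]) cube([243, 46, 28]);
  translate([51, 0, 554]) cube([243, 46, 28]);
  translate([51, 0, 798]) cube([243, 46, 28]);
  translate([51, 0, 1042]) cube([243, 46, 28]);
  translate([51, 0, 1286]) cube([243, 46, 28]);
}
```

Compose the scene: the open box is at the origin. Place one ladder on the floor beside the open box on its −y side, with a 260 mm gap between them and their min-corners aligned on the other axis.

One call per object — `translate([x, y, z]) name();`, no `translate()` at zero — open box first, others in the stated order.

open_box();
translate([0, -306, 0]) ladder();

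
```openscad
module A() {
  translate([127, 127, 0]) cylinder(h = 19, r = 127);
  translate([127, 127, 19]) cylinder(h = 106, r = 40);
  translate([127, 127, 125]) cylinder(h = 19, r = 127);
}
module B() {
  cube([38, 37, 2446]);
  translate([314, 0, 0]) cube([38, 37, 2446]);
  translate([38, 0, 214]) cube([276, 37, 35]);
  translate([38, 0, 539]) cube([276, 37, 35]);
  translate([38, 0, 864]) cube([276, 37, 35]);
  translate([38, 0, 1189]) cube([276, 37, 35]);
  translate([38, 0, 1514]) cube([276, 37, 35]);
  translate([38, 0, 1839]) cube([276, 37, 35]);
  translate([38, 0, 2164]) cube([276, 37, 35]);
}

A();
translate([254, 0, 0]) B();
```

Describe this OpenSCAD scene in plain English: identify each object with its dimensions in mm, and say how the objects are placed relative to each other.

A is a spool: two coaxial disc flanges of radius 127 mm and thickness 19 mm, joined by a core cylinder of radius 40 mm and height 106 mm. The lower flange rests on z = 0 and the three cylinders share a vertical axis.

B is a wooden ladder with two side rails of 38×37 mm section and 2446 mm height, set 352 mm apart overall. Between them run 7 rectangular rungs (37 mm deep, 35 mm thick), front faces flush with the rails' −y face. The bottom of the first rung is 214 mm above the floor and each subsequent rung is 325 mm higher than the one below.

The ladder is against the spool's +x side, with their −y faces flush.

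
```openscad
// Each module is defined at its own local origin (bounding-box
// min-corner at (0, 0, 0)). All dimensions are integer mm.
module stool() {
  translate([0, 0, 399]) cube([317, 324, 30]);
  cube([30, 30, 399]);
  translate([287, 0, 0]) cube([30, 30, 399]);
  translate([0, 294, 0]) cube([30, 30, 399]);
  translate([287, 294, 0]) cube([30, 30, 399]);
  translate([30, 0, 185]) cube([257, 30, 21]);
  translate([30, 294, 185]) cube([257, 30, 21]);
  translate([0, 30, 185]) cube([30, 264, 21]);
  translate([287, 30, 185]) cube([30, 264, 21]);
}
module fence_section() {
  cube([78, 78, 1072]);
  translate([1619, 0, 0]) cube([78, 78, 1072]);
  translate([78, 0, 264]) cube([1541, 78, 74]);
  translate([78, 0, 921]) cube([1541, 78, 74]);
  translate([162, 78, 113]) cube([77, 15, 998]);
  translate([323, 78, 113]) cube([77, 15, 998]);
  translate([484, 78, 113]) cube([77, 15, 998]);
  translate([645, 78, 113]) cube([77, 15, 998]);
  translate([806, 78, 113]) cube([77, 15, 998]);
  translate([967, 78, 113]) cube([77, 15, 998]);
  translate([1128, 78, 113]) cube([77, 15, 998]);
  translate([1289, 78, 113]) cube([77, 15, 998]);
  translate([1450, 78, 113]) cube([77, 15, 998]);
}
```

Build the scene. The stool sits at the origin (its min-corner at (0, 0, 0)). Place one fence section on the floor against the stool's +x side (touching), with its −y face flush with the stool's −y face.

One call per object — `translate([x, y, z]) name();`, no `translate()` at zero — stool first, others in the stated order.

stool();
translate([317, 0, 0]) fence_section();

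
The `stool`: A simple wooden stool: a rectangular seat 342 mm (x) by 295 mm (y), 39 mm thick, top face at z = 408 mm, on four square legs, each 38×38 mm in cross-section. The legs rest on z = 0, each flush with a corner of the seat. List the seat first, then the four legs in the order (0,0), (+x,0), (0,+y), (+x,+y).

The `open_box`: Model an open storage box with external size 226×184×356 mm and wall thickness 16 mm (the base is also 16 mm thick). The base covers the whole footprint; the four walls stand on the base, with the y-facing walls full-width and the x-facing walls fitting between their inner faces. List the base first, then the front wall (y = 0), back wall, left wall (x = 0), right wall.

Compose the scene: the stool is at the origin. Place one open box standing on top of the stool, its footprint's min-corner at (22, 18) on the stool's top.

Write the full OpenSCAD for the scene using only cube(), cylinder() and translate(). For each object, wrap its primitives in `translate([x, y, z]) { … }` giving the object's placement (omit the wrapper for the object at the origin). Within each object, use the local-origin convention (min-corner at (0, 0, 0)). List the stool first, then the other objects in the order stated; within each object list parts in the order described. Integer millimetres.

translate([0, 0, 369]) cube([342, 295, 39]);
cube([38, 38, 369]);
translate([304, 0, 0]) cube([38, 38, 369]);
translate([0, 257, 0]) cube([38, 38, 369]);
translate([304, 257, 0]) cube([38, 38, 369]);
translate([22, 18, 408]) {
  cube([226, 184, 16]);
  translate([0, 0, 16]) cube([226, 16, 340]);
  translate([0, 168, 16]) cube([226, 16, 340]);
  translate([0, 16, 16]) cube([16, 152, 340]);
  translate([210, 16, 16]) cube([16, 152, 340]);
}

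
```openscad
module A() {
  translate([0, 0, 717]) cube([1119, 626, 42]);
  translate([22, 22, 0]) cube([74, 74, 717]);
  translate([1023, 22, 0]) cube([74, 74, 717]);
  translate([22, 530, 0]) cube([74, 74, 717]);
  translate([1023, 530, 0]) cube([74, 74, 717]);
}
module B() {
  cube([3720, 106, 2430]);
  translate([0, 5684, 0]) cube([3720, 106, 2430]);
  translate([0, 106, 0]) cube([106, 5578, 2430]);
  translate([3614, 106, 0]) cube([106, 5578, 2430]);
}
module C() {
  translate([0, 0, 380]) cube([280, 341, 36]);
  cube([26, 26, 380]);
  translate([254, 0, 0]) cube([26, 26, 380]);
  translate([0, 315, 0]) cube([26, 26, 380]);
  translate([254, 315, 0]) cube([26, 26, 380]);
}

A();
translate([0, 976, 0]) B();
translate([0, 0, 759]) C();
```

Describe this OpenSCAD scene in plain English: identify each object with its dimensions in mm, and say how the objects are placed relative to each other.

A is a table with a 1119×626 mm rectangular top, 42 mm thick, top surface at z = 759 mm, supported by four 74×74 mm square legs, each inset 22 mm from the nearest pair of top edges, running from the floor.

B is a box-shaped house frame (walls only): outside footprint 3720×5790 mm, wall height 2430 mm, wall thickness 106 mm. The two y-facing walls run the full x-width; the two x-facing walls fit between the inner faces of the y-facing walls.

C is a four-legged stool. The seat is a 280×341×36 mm slab whose top surface is at z = 416 mm; four square legs, each 26×26 mm in cross-section, run from the floor (z = 0) to the underside of the seat, each flush with a corner of the seat.

The house frame is on the floor beside the table on its +y side. The stool is on top of the table.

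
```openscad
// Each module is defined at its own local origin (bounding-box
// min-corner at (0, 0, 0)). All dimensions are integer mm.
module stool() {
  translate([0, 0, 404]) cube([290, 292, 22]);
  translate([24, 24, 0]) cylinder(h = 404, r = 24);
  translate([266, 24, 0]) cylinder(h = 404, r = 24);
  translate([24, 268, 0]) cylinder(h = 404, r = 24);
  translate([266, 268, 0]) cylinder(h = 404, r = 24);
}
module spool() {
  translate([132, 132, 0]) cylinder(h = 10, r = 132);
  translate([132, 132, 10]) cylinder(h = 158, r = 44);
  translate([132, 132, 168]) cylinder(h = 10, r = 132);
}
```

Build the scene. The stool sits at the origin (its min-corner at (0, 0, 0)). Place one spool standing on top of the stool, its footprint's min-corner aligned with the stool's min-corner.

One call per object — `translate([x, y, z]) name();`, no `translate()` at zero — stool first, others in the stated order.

stool();
translate([0, 0, 426]) spool();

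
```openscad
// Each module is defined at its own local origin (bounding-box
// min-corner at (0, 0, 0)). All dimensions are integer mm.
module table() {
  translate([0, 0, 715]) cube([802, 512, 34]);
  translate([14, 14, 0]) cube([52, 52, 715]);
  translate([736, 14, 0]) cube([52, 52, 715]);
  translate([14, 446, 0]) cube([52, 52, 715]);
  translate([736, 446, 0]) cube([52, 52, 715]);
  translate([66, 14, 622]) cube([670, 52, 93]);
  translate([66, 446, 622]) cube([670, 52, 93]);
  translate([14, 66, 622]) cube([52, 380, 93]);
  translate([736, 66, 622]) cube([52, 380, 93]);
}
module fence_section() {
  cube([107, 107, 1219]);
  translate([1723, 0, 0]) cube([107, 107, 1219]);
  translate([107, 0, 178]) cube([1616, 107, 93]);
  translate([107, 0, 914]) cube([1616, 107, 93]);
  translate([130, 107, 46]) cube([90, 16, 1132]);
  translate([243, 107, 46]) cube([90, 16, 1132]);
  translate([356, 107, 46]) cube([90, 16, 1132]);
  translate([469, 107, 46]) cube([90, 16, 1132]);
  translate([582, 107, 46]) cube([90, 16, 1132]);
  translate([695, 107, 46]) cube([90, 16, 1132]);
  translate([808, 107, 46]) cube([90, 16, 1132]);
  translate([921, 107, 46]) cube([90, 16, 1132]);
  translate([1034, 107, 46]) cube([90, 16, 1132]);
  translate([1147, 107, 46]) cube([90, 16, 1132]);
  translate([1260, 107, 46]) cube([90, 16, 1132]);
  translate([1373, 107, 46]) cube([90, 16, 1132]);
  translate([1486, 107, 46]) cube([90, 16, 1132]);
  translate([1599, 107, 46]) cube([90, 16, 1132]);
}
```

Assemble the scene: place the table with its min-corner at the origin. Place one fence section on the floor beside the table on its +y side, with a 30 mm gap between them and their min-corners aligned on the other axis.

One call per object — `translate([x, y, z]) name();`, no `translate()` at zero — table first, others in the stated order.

table();
translate([0, 542, 0]) fence_section();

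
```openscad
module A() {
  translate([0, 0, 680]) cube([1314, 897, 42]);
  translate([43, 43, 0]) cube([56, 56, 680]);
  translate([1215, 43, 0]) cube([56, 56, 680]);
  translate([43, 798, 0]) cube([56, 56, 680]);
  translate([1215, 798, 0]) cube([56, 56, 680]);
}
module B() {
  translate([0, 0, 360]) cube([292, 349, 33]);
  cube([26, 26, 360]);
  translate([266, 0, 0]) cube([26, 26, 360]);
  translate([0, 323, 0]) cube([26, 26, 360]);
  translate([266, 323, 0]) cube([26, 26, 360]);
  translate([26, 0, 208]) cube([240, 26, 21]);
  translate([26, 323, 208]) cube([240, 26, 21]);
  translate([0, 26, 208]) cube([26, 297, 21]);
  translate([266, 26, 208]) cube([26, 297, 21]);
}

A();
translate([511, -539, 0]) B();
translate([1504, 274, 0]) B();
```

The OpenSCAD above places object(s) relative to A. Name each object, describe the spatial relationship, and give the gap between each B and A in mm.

A is a table. B is a stool. Two stools sit around the table at the −y, +x sides. The gap between each stool and the table is 190 mm.

Each stool's nearest face is 190 mm from the table's bounding box.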